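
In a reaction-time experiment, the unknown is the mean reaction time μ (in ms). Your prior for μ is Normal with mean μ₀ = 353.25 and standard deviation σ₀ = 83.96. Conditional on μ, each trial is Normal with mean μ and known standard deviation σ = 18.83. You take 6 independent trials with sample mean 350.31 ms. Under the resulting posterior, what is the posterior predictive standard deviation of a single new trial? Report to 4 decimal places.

For Normal data with known variance σ², a Normal(μ₀, σ₀²) prior on μ is conjugate. Posterior precision = 1/σ₀² + n/σ²; posterior mean is the precision-weighted average of μ₀ and x̄.
σ₀² = 83.96² = 7049.2816, σ² = 18.83² = 354.5689; σ² + n·σ₀² = 354.5689 + 6·7049.2816 = 42650.2585.
Posterior precision = 1/σ₀² + n/σ² = 1/7049.2816 + 6/354.5689 = (σ² + n·σ₀²)/(σ₀²σ²) = 42650.2585/(7049.2816·354.5689); posterior variance σₙ² = σ₀²σ²/(σ² + n·σ₀²) = 7049.2816·354.5689/42650.2585 = 58.603537.
Predictive variance for one new observation = σₙ² + σ² = 7049.2816·354.5689/42650.2585 + 354.5689 = σ²·(σ₀² + 42650.2585)/42650.2585 = 354.5689·49699.5401/42650.2585 = 413.172437; SD = √(354.5689·49699.5401/42650.2585) = 20.3266.

20.3266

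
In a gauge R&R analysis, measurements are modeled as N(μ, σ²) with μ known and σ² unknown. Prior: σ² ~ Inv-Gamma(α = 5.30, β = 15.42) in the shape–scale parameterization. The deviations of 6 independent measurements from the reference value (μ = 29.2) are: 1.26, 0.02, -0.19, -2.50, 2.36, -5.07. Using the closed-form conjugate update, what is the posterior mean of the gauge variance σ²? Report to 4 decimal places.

4.7937

With known mean μ and an Inverse-Gamma(α, β) prior on σ², the Normal likelihood is conjugate: posterior is Inv-Gamma(α + n/2, β + Σ(xᵢ−μ)²/2).
Σ(xᵢ−μ)² = (1.26)² + (0.02)² + (-0.19)² + (-2.50)² + (2.36)² + (-5.07)² = 39.1486.
Posterior: Inv-Gamma(5.30 + 6/2, 15.42 + 39.1486/2) = Inv-Gamma(8.30, 34.99430).
E[σ²|data] = β/(α−1) = 34.99430/7.30 = 4.7937.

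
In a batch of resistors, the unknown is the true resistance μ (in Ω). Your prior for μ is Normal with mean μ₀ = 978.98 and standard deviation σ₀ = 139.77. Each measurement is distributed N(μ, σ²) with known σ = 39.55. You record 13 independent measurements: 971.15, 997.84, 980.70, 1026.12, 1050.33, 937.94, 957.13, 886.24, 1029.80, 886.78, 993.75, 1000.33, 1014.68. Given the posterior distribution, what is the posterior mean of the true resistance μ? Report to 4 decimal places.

For Normal data with known variance σ², a Normal(μ₀, σ₀²) prior on μ is conjugate. Posterior precision = 1/σ₀² + n/σ²; posterior mean is the precision-weighted average of μ₀ and x̄.
Σxᵢ = 971.15 + 997.84 + 980.70 + 1026.12 + 1050.33 + 937.94 + 957.13 + 886.24 + 1029.80 + 886.78 + 993.75 + 1000.33 + 1014.68 = 12732.79, so n·x̄ = 12732.79.
σ₀² = 139.77² = 19535.6529, σ² = 39.55² = 1564.2025; σ² + n·σ₀² = 1564.2025 + 13·19535.6529 = 255527.6902.
Posterior mean = (μ₀/σ₀² + n·x̄/σ²)/(1/σ₀² + n/σ²) = (σ²·μ₀ + σ₀²·n·x̄)/(σ² + n·σ₀²) = (1564.2025·978.98 + 19535.6529·12732.79)/255527.6902 = 250274688.852041/255527.6902 = 979.4425.

979.4425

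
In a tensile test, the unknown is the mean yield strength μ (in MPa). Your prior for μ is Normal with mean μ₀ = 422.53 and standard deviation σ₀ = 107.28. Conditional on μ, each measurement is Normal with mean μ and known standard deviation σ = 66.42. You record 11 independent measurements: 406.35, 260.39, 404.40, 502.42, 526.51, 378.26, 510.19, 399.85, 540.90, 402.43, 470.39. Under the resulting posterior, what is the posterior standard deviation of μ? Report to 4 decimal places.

For Normal data with known variance σ², a Normal(μ₀, σ₀²) prior on μ is conjugate. Posterior precision = 1/σ₀² + n/σ²; posterior mean is the precision-weighted average of μ₀ and x̄.
σ₀² = 107.28² = 11508.9984, σ² = 66.42² = 4411.6164; σ² + n·σ₀² = 4411.6164 + 11·11508.9984 = 131010.5988.
Posterior precision = 1/σ₀² + n/σ² = 1/11508.9984 + 11/4411.6164 = (σ² + n·σ₀²)/(σ₀²σ²) = 131010.5988/(11508.9984·4411.6164); posterior variance σₙ² = σ₀²σ²/(σ² + n·σ₀²) = 11508.9984·4411.6164/131010.5988 = 387.550981.
Posterior SD = √σₙ² = √(11508.9984·4411.6164/131010.5988) = 19.6863.

19.6863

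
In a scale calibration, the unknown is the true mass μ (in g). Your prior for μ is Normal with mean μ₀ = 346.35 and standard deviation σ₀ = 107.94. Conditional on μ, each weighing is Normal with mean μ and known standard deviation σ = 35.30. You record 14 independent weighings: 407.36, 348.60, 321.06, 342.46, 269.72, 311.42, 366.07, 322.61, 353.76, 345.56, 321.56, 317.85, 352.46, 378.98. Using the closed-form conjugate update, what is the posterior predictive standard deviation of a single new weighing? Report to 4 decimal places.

36.5297

For Normal data with known variance σ², a Normal(μ₀, σ₀²) prior on μ is conjugate. Posterior precision = 1/σ₀² + n/σ²; posterior mean is the precision-weighted average of μ₀ and x̄.
σ₀² = 107.94² = 11651.0436, σ² = 35.30² = 1246.09; σ² + n·σ₀² = 1246.09 + 14·11651.0436 = 164360.7004.
Posterior precision = 1/σ₀² + n/σ² = 1/11651.0436 + 14/1246.09 = (σ² + n·σ₀²)/(σ₀²σ²) = 164360.7004/(11651.0436·1246.09); posterior variance σₙ² = σ₀²σ²/(σ² + n·σ₀²) = 11651.0436·1246.09/164360.7004 = 88.331632.
Predictive variance for one new observation = σₙ² + σ² = 11651.0436·1246.09/164360.7004 + 1246.09 = σ²·(σ₀² + 164360.7004)/164360.7004 = 1246.09·176011.744/164360.7004 = 1334.421632; SD = √(1246.09·176011.744/164360.7004) = 36.5297.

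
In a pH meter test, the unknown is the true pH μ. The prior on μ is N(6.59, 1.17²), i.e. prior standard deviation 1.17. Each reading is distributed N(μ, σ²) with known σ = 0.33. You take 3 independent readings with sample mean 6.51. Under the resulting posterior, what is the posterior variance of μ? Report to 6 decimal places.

For Normal data with known variance σ², a Normal(μ₀, σ₀²) prior on μ is conjugate. Posterior precision = 1/σ₀² + n/σ²; posterior mean is the precision-weighted average of μ₀ and x̄.
σ₀² = 1.17² = 1.3689, σ² = 0.33² = 0.1089; σ² + n·σ₀² = 0.1089 + 3·1.3689 = 4.2156.
Posterior precision = 1/σ₀² + n/σ² = 1/1.3689 + 3/0.1089 = (σ² + n·σ₀²)/(σ₀²σ²) = 4.2156/(1.3689·0.1089); posterior variance σₙ² = σ₀²σ²/(σ² + n·σ₀²) = 1.3689·0.1089/4.2156 = 0.035362.

0.035362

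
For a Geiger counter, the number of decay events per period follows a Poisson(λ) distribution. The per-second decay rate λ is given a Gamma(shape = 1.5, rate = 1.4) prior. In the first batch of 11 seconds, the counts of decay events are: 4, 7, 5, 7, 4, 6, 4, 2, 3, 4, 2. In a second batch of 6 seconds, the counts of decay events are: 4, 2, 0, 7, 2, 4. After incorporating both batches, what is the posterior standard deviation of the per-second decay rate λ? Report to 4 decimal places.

0.4498

With a Gamma(shape α, rate β) prior, the Poisson likelihood is conjugate: the posterior is Gamma(α + ΣXᵢ, β + n).
Batch 1: sum of counts S = 48 over n = 11 seconds.
After batch 1: Gamma(α+S, β+n) = Gamma(1.5+48, 1.4+11) = Gamma(49.5, 12.4).
Batch 2: sum of counts S = 19 over n = 6 seconds.
After batch 2: Gamma(α+S, β+n) = Gamma(49.5+19, 12.4+6) = Gamma(68.5, 18.4).
SD = √α/β = √68.5/18.4 = 0.4498.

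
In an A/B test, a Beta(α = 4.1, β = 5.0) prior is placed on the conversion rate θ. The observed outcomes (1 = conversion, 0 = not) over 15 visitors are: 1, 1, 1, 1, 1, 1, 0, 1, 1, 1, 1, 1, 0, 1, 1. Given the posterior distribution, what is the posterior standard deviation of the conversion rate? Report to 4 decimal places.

The Beta prior is conjugate to a Binomial/Bernoulli likelihood; the update adds successes to α and failures to β.
Posterior: Beta(α+k, β+n−k) = Beta(4.1+13, 5.0+2) = Beta(17.1, 7.0).
Var = αβ/((α+β)²(α+β+1)) = 17.1·7.0/(24.1²·25.1) = 0.00821082; SD = √0.00821082 = 0.0906.

0.0906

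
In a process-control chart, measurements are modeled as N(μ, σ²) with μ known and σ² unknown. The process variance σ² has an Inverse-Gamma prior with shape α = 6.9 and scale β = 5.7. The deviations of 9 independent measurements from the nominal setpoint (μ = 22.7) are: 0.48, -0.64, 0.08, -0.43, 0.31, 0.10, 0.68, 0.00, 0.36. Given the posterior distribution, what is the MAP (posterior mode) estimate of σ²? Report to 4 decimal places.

With known mean μ and an Inverse-Gamma(α, β) prior on σ², the Normal likelihood is conjugate: posterior is Inv-Gamma(α + n/2, β + Σ(xᵢ−μ)²/2).
Σ(xᵢ−μ)² = (0.48)² + (-0.64)² + (0.08)² + (-0.43)² + (0.31)² + (0.10)² + (0.68)² + (0.00)² + (0.36)² = 1.5294.
Posterior: Inv-Gamma(6.9 + 9/2, 5.7 + 1.5294/2) = Inv-Gamma(11.40, 6.46470).
Mode = β/(α+1) = 6.46470/12.40 = 0.5213.

0.5213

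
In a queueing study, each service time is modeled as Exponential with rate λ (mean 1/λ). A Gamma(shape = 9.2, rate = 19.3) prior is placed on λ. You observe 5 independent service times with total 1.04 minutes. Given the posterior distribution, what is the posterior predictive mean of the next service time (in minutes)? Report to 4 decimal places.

1.5409

With a Gamma(shape α, rate β) prior on the exponential rate λ, the posterior after n observations with total T = Σxᵢ is Gamma(α+n, β+T).
Posterior: Gamma(9.2+5, 19.3+1.04) = Gamma(14.2, 20.34).
The predictive distribution for the next observation is Lomax; its mean is β/(α−1) = 20.34/13.2 = 1.5409.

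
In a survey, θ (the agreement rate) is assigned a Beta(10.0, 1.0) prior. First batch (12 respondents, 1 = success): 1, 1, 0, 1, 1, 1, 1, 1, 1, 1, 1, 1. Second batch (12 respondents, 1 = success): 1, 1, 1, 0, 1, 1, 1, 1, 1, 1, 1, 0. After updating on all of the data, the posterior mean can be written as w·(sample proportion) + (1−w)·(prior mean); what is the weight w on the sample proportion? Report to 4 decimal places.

0.6857

The Beta prior is conjugate to a Binomial/Bernoulli likelihood; the update adds successes to α and failures to β.
Total number of respondents: n = 12 + 12 = 24.
Posterior mean = (α₀+k)/(α₀+β₀+n) = [n/(α₀+β₀+n)]·(k/n) + [(α₀+β₀)/(α₀+β₀+n)]·α₀/(α₀+β₀), so only n and the prior enter the weight.
The weight on the data is w = n/(α₀+β₀+n) = 24/(10.0+1.0+24) = 24/35.0 = 0.6857.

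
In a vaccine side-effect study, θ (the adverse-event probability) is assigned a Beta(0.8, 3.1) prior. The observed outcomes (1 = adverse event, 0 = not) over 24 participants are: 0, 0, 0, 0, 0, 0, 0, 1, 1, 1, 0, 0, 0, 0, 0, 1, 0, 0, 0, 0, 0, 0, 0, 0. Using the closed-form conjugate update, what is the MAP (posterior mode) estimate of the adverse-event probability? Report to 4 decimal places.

0.1467

The Beta prior is conjugate to a Binomial/Bernoulli likelihood; the update adds successes to α and failures to β.
Posterior: Beta(α+k, β+n−k) = Beta(0.8+4, 3.1+20) = Beta(4.8, 23.1).
Mode of Beta(a,b) for a,b>1 is (a−1)/(a+b−2) = 3.8/25.9 = 0.1467.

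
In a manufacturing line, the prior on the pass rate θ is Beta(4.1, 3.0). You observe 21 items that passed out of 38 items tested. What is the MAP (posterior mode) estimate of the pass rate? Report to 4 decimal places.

0.5592

The Beta prior is conjugate to a Binomial/Bernoulli likelihood; the update adds successes to α and failures to β.
Posterior: Beta(α+k, β+n−k) = Beta(4.1+21, 3.0+17) = Beta(25.1, 20.0).
Mode of Beta(a,b) for a,b>1 is (a−1)/(a+b−2) = 24.1/43.1 = 0.5592.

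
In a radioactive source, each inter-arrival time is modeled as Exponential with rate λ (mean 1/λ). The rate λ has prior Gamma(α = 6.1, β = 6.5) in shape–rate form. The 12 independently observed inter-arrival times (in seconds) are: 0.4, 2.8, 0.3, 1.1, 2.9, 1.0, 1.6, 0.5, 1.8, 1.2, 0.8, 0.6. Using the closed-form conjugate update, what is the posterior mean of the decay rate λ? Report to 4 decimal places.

0.8419

With a Gamma(shape α, rate β) prior on the exponential rate λ, the posterior after n observations with total T = Σxᵢ is Gamma(α+n, β+T).
Sum of observations T = 15.0 seconds; n = 12.
Posterior: Gamma(6.1+12, 6.5+15.0) = Gamma(18.1, 21.5).
Posterior mean of λ = α/β = 18.1/21.5 = 0.8419.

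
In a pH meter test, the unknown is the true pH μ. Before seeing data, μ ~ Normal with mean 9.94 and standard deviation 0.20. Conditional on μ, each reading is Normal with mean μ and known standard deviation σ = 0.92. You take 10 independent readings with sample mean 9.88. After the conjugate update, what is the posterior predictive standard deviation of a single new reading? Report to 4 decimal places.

For Normal data with known variance σ², a Normal(μ₀, σ₀²) prior on μ is conjugate. Posterior precision = 1/σ₀² + n/σ²; posterior mean is the precision-weighted average of μ₀ and x̄.
σ₀² = 0.20² = 0.04, σ² = 0.92² = 0.8464; σ² + n·σ₀² = 0.8464 + 10·0.04 = 1.2464.
Posterior precision = 1/σ₀² + n/σ² = 1/0.04 + 10/0.8464 = (σ² + n·σ₀²)/(σ₀²σ²) = 1.2464/(0.04·0.8464); posterior variance σₙ² = σ₀²σ²/(σ² + n·σ₀²) = 0.04·0.8464/1.2464 = 0.027163.
Predictive variance for one new observation = σₙ² + σ² = 0.04·0.8464/1.2464 + 0.8464 = σ²·(σ₀² + 1.2464)/1.2464 = 0.8464·1.2864/1.2464 = 0.873563; SD = √(0.8464·1.2864/1.2464) = 0.9346.

0.9346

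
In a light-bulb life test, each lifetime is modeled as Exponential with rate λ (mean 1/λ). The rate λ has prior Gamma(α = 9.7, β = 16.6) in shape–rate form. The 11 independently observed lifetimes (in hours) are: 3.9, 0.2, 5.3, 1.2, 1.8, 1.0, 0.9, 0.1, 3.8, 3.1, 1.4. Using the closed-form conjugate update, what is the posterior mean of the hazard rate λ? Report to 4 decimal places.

With a Gamma(shape α, rate β) prior on the exponential rate λ, the posterior after n observations with total T = Σxᵢ is Gamma(α+n, β+T).
Sum of observations T = 22.7 hours; n = 11.
Posterior: Gamma(9.7+11, 16.6+22.7) = Gamma(20.7, 39.3).
Posterior mean of λ = α/β = 20.7/39.3 = 0.5267.

0.5267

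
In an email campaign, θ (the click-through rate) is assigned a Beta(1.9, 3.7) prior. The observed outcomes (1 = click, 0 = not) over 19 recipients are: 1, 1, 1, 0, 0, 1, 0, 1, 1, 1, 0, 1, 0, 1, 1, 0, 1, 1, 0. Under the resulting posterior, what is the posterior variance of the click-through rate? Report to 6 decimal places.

The Beta prior is conjugate to a Binomial/Bernoulli likelihood; the update adds successes to α and failures to β.
Posterior: Beta(α+k, β+n−k) = Beta(1.9+12, 3.7+7) = Beta(13.9, 10.7).
Var = αβ/((α+β)²(α+β+1)) = 13.9·10.7/(24.6²·25.6) = 0.009600.

0.009600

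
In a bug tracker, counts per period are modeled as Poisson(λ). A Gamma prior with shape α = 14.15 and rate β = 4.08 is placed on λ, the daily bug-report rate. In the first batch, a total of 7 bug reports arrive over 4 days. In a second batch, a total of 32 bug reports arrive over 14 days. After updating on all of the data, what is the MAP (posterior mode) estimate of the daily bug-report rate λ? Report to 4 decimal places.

With a Gamma(shape α, rate β) prior, the Poisson likelihood is conjugate: the posterior is Gamma(α + ΣXᵢ, β + n).
After batch 1: Gamma(α+S, β+n) = Gamma(14.15+7, 4.08+4) = Gamma(21.15, 8.08).
After batch 2: Gamma(α+S, β+n) = Gamma(21.15+32, 8.08+14) = Gamma(53.15, 22.08).
Mode of Gamma(α,β) for α≥1 is (α−1)/β = 52.15/22.08 = 2.3619.

2.3619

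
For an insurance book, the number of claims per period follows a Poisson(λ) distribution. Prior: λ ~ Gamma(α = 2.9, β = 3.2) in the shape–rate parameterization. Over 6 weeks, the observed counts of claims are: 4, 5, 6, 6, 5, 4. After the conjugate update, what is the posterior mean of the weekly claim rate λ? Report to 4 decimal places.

3.5761

With a Gamma(shape α, rate β) prior, the Poisson likelihood is conjugate: the posterior is Gamma(α + ΣXᵢ, β + n).
Sum of counts S = 30 over n = 6 weeks.
Posterior: Gamma(α+S, β+n) = Gamma(2.9+30, 3.2+6) = Gamma(32.9, 9.2).
Posterior mean = α/β = 32.9/9.2 = 3.5761.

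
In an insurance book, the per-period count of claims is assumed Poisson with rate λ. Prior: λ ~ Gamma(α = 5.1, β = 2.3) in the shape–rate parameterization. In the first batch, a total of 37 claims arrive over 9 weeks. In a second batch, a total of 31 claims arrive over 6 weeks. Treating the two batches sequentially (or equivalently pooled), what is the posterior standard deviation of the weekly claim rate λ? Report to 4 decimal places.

0.4942

With a Gamma(shape α, rate β) prior, the Poisson likelihood is conjugate: the posterior is Gamma(α + ΣXᵢ, β + n).
After batch 1: Gamma(α+S, β+n) = Gamma(5.1+37, 2.3+9) = Gamma(42.1, 11.3).
After batch 2: Gamma(α+S, β+n) = Gamma(42.1+31, 11.3+6) = Gamma(73.1, 17.3).
SD = √α/β = √73.1/17.3 = 0.4942.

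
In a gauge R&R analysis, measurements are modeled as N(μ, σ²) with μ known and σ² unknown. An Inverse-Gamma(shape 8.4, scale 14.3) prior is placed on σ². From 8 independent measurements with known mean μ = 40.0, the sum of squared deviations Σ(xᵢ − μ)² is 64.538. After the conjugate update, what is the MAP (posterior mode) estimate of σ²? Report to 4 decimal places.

3.4753

With known mean μ and an Inverse-Gamma(α, β) prior on σ², the Normal likelihood is conjugate: posterior is Inv-Gamma(α + n/2, β + Σ(xᵢ−μ)²/2).
Posterior: Inv-Gamma(8.4 + 8/2, 14.3 + 64.538/2) = Inv-Gamma(12.40, 46.5690).
Mode = β/(α+1) = 46.5690/13.40 = 3.4753.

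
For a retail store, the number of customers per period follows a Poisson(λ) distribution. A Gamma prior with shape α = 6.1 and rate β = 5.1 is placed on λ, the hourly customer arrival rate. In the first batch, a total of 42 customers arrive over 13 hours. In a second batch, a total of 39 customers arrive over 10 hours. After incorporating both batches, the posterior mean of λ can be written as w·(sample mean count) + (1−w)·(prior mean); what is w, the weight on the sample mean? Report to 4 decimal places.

0.8185

With a Gamma(shape α, rate β) prior, the Poisson likelihood is conjugate: the posterior is Gamma(α + ΣXᵢ, β + n).
Total number of hours: n = 13 + 10 = 23.
Posterior mean = (α₀+S)/(β₀+n) = [n/(β₀+n)]·(S/n) + [β₀/(β₀+n)]·(α₀/β₀), so only n and β₀ enter the weight.
Weight on data w = n/(β₀+n) = 23/(5.1+23) = 23/28.1 = 0.8185.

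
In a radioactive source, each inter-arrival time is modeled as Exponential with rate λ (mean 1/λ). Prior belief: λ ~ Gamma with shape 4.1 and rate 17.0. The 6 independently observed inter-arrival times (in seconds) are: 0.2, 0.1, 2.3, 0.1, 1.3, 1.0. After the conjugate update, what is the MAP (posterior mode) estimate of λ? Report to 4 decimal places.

With a Gamma(shape α, rate β) prior on the exponential rate λ, the posterior after n observations with total T = Σxᵢ is Gamma(α+n, β+T).
Sum of observations T = 5.0 seconds; n = 6.
Posterior: Gamma(4.1+6, 17.0+5.0) = Gamma(10.1, 22.0).
Mode = (α−1)/β = 0.4136.

0.4136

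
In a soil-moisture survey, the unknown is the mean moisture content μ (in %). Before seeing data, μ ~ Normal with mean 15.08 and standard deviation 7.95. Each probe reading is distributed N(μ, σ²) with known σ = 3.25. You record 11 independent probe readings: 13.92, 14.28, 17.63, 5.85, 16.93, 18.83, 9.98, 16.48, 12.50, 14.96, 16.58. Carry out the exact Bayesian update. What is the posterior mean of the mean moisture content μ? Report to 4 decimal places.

14.3690

For Normal data with known variance σ², a Normal(μ₀, σ₀²) prior on μ is conjugate. Posterior precision = 1/σ₀² + n/σ²; posterior mean is the precision-weighted average of μ₀ and x̄.
Σxᵢ = 13.92 + 14.28 + 17.63 + 5.85 + 16.93 + 18.83 + 9.98 + 16.48 + 12.50 + 14.96 + 16.58 = 157.94, so n·x̄ = 157.94.
σ₀² = 7.95² = 63.2025, σ² = 3.25² = 10.5625; σ² + n·σ₀² = 10.5625 + 11·63.2025 = 705.79.
Posterior mean = (μ₀/σ₀² + n·x̄/σ²)/(1/σ₀² + n/σ²) = (σ²·μ₀ + σ₀²·n·x̄)/(σ² + n·σ₀²) = (10.5625·15.08 + 63.2025·157.94)/705.79 = 10141.48535/705.79 = 14.3690.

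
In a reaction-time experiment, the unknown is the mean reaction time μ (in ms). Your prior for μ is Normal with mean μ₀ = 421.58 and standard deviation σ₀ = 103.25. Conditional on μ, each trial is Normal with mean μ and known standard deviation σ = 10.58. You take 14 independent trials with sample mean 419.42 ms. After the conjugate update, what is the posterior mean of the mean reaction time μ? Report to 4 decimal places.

For Normal data with known variance σ², a Normal(μ₀, σ₀²) prior on μ is conjugate. Posterior precision = 1/σ₀² + n/σ²; posterior mean is the precision-weighted average of μ₀ and x̄.
n·x̄ = 14·419.42 = 5871.88.
σ₀² = 103.25² = 10660.5625, σ² = 10.58² = 111.9364; σ² + n·σ₀² = 111.9364 + 14·10660.5625 = 149359.8114.
Posterior mean = (μ₀/σ₀² + n·x̄/σ²)/(1/σ₀² + n/σ²) = (σ²·μ₀ + σ₀²·n·x̄)/(σ² + n·σ₀²) = (111.9364·421.58 + 10660.5625·5871.88)/149359.8114 = 62644733.880012/149359.8114 = 419.4216.

419.4216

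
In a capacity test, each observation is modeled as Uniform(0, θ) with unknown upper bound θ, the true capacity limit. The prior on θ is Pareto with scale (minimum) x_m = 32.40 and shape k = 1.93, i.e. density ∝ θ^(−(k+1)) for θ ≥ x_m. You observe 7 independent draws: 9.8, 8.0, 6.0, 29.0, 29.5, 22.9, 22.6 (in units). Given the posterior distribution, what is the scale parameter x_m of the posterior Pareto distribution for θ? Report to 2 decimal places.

A Pareto(scale x_m, shape k) prior on the upper bound θ of Uniform(0, θ) is conjugate: posterior is Pareto(max(x_m, max xᵢ), k + n).
Sample maximum = 29.5; prior scale x_m = 32.40 → posterior scale = max = 32.40.
Posterior shape = 1.93 + 7 = 8.93.
Posterior scale x_m = 32.40.

32.40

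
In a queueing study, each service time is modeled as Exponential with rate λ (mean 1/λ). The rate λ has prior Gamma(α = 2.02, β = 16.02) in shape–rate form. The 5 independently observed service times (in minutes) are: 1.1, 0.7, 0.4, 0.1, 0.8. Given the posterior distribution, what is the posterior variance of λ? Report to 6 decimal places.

0.019203

With a Gamma(shape α, rate β) prior on the exponential rate λ, the posterior after n observations with total T = Σxᵢ is Gamma(α+n, β+T).
Sum of observations T = 3.1 minutes; n = 5.
Posterior: Gamma(2.02+5, 16.02+3.1) = Gamma(7.02, 19.12).
Var = α/β² = 0.019203.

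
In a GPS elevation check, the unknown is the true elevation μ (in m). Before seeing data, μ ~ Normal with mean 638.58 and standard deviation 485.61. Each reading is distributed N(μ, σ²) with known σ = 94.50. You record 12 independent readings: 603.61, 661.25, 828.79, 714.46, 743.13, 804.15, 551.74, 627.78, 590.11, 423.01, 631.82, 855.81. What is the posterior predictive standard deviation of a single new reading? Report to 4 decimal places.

98.3468

For Normal data with known variance σ², a Normal(μ₀, σ₀²) prior on μ is conjugate. Posterior precision = 1/σ₀² + n/σ²; posterior mean is the precision-weighted average of μ₀ and x̄.
σ₀² = 485.61² = 235817.0721, σ² = 94.50² = 8930.25; σ² + n·σ₀² = 8930.25 + 12·235817.0721 = 2838735.1152.
Posterior precision = 1/σ₀² + n/σ² = 1/235817.0721 + 12/8930.25 = (σ² + n·σ₀²)/(σ₀²σ²) = 2838735.1152/(235817.0721·8930.25); posterior variance σₙ² = σ₀²σ²/(σ² + n·σ₀²) = 235817.0721·8930.25/2838735.1152 = 741.846394.
Predictive variance for one new observation = σₙ² + σ² = 235817.0721·8930.25/2838735.1152 + 8930.25 = σ²·(σ₀² + 2838735.1152)/2838735.1152 = 8930.25·3074552.1873/2838735.1152 = 9672.096394; SD = √(8930.25·3074552.1873/2838735.1152) = 98.3468.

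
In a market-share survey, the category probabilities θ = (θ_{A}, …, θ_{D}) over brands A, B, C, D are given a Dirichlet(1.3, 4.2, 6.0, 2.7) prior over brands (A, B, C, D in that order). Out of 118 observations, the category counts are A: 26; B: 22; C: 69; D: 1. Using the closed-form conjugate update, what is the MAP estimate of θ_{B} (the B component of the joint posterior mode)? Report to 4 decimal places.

0.1966

The Dirichlet prior is conjugate to the Multinomial likelihood: each posterior αⱼ = prior αⱼ + observed count nⱼ.
Posterior concentration: (27.3, 26.2, 75.0, 3.7), total = 132.2.
Joint mode component: (α_{B}−1)/(Σα−K) = 25.2/128.2 = 0.1966.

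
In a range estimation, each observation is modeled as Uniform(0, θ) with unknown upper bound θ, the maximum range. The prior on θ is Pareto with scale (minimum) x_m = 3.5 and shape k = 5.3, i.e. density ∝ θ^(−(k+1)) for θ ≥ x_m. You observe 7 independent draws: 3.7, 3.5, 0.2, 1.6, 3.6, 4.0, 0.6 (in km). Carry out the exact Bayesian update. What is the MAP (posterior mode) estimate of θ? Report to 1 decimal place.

A Pareto(scale x_m, shape k) prior on the upper bound θ of Uniform(0, θ) is conjugate: posterior is Pareto(max(x_m, max xᵢ), k + n).
Sample maximum = 4.0; prior scale x_m = 3.5 → posterior scale = max = 4.0.
Posterior shape = 5.3 + 7 = 12.3.
The Pareto density is decreasing on [x_m, ∞), so the mode is x_m = 4.0.

4.0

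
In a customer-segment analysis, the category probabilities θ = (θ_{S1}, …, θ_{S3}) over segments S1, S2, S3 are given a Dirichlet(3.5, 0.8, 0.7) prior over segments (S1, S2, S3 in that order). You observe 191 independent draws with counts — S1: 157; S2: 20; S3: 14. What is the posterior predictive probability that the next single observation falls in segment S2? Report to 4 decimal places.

0.1061

The Dirichlet prior is conjugate to the Multinomial likelihood: each posterior αⱼ = prior αⱼ + observed count nⱼ.
Posterior concentration: (160.5, 20.8, 14.7), total = 196.0.
P(next = S2 | data) = α_{S2}/Σα = 0.1061.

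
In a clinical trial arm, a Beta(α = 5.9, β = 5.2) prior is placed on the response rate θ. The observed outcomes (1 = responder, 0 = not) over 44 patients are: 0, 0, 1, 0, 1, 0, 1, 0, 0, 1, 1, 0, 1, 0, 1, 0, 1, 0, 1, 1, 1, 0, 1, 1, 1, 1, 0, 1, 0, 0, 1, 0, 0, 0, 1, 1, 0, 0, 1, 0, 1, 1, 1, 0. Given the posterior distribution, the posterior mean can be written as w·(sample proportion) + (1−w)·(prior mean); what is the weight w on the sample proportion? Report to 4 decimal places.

0.7985

The Beta prior is conjugate to a Binomial/Bernoulli likelihood; the update adds successes to α and failures to β.
Posterior mean = (α₀+k)/(α₀+β₀+n) = [n/(α₀+β₀+n)]·(k/n) + [(α₀+β₀)/(α₀+β₀+n)]·α₀/(α₀+β₀), so only n and the prior enter the weight.
The weight on the data is w = n/(α₀+β₀+n) = 44/(5.9+5.2+44) = 44/55.1 = 0.7985.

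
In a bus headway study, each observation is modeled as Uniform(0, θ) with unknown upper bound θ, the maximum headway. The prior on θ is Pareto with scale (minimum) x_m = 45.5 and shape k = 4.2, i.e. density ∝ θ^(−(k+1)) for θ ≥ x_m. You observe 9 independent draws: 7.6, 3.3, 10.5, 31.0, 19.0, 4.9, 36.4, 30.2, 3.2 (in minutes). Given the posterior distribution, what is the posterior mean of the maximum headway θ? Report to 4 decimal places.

A Pareto(scale x_m, shape k) prior on the upper bound θ of Uniform(0, θ) is conjugate: posterior is Pareto(max(x_m, max xᵢ), k + n).
Sample maximum = 36.4; prior scale x_m = 45.5 → posterior scale = max = 45.5.
Posterior shape = 4.2 + 9 = 13.2.
E[θ|data] = k·x_m/(k−1) = 13.2·45.5/12.2 = 49.2295.

49.2295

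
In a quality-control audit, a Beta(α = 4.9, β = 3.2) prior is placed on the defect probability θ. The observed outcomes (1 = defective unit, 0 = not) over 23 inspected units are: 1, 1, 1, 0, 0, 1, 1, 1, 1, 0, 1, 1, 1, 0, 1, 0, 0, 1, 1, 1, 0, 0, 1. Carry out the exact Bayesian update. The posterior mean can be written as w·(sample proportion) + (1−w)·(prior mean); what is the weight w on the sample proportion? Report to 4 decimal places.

0.7395

The Beta prior is conjugate to a Binomial/Bernoulli likelihood; the update adds successes to α and failures to β.
Posterior mean = (α₀+k)/(α₀+β₀+n) = [n/(α₀+β₀+n)]·(k/n) + [(α₀+β₀)/(α₀+β₀+n)]·α₀/(α₀+β₀), so only n and the prior enter the weight.
The weight on the data is w = n/(α₀+β₀+n) = 23/(4.9+3.2+23) = 23/31.1 = 0.7395.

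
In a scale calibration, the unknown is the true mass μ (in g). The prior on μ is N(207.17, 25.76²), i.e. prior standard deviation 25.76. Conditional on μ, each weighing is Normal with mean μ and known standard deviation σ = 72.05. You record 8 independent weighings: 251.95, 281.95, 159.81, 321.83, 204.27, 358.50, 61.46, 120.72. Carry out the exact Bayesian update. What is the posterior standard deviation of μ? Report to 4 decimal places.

For Normal data with known variance σ², a Normal(μ₀, σ₀²) prior on μ is conjugate. Posterior precision = 1/σ₀² + n/σ²; posterior mean is the precision-weighted average of μ₀ and x̄.
σ₀² = 25.76² = 663.5776, σ² = 72.05² = 5191.2025; σ² + n·σ₀² = 5191.2025 + 8·663.5776 = 10499.8233.
Posterior precision = 1/σ₀² + n/σ² = 1/663.5776 + 8/5191.2025 = (σ² + n·σ₀²)/(σ₀²σ²) = 10499.8233/(663.5776·5191.2025); posterior variance σₙ² = σ₀²σ²/(σ² + n·σ₀²) = 663.5776·5191.2025/10499.8233 = 328.078445.
Posterior SD = √σₙ² = √(663.5776·5191.2025/10499.8233) = 18.1129.

18.1129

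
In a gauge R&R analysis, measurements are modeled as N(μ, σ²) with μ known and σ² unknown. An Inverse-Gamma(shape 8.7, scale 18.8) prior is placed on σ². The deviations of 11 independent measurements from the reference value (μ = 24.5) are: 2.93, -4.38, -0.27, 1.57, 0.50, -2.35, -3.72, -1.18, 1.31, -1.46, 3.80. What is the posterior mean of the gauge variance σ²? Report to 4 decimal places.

With known mean μ and an Inverse-Gamma(α, β) prior on σ², the Normal likelihood is conjugate: posterior is Inv-Gamma(α + n/2, β + Σ(xᵢ−μ)²/2).
Σ(xᵢ−μ)² = (2.93)² + (-4.38)² + (-0.27)² + (1.57)² + (0.50)² + (-2.35)² + (-3.72)² + (-1.18)² + (1.31)² + (-1.46)² + (3.80)² = 69.5981.
Posterior: Inv-Gamma(8.7 + 11/2, 18.8 + 69.5981/2) = Inv-Gamma(14.20, 53.59905).
E[σ²|data] = β/(α−1) = 53.59905/13.20 = 4.0605.

4.0605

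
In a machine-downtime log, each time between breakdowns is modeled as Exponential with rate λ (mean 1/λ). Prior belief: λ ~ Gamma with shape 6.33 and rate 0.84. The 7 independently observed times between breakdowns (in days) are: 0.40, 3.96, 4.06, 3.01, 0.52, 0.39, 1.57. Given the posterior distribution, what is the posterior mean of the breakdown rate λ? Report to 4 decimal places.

With a Gamma(shape α, rate β) prior on the exponential rate λ, the posterior after n observations with total T = Σxᵢ is Gamma(α+n, β+T).
Sum of observations T = 13.91 days; n = 7.
Posterior: Gamma(6.33+7, 0.84+13.91) = Gamma(13.33, 14.75).
Posterior mean of λ = α/β = 13.33/14.75 = 0.9037.

0.9037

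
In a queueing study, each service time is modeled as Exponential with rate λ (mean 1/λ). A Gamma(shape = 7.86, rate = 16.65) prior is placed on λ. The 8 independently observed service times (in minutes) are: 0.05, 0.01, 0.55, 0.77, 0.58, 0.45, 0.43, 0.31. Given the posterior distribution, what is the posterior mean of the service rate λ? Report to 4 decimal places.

0.8010

With a Gamma(shape α, rate β) prior on the exponential rate λ, the posterior after n observations with total T = Σxᵢ is Gamma(α+n, β+T).
Sum of observations T = 3.15 minutes; n = 8.
Posterior: Gamma(7.86+8, 16.65+3.15) = Gamma(15.86, 19.80).
Posterior mean of λ = α/β = 15.86/19.80 = 0.8010.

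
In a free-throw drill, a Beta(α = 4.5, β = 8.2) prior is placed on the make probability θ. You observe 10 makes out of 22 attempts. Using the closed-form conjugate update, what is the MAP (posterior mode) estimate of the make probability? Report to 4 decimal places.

The Beta prior is conjugate to a Binomial/Bernoulli likelihood; the update adds successes to α and failures to β.
Posterior: Beta(α+k, β+n−k) = Beta(4.5+10, 8.2+12) = Beta(14.5, 20.2).
Mode of Beta(a,b) for a,b>1 is (a−1)/(a+b−2) = 13.5/32.7 = 0.4128.

0.4128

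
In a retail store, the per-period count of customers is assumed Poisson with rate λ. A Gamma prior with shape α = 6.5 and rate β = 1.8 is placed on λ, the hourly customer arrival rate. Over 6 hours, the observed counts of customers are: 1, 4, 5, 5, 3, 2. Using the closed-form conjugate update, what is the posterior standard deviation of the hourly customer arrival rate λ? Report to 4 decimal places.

With a Gamma(shape α, rate β) prior, the Poisson likelihood is conjugate: the posterior is Gamma(α + ΣXᵢ, β + n).
Sum of counts S = 20 over n = 6 hours.
Posterior: Gamma(α+S, β+n) = Gamma(6.5+20, 1.8+6) = Gamma(26.5, 7.8).
SD = √α/β = √26.5/7.8 = 0.6600.

0.6600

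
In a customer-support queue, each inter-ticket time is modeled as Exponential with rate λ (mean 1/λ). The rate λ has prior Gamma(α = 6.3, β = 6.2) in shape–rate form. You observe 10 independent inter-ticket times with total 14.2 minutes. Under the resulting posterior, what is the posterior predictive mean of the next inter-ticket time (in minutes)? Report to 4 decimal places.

With a Gamma(shape α, rate β) prior on the exponential rate λ, the posterior after n observations with total T = Σxᵢ is Gamma(α+n, β+T).
Posterior: Gamma(6.3+10, 6.2+14.2) = Gamma(16.3, 20.4).
The predictive distribution for the next observation is Lomax; its mean is β/(α−1) = 20.4/15.3 = 1.3333.

1.3333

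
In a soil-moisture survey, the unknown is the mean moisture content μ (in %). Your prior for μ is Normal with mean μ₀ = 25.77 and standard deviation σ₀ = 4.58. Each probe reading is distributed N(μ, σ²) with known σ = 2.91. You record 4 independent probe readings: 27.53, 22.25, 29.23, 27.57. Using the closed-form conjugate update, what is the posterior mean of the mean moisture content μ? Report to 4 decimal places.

For Normal data with known variance σ², a Normal(μ₀, σ₀²) prior on μ is conjugate. Posterior precision = 1/σ₀² + n/σ²; posterior mean is the precision-weighted average of μ₀ and x̄.
Σxᵢ = 27.53 + 22.25 + 29.23 + 27.57 = 106.58, so n·x̄ = 106.58.
σ₀² = 4.58² = 20.9764, σ² = 2.91² = 8.4681; σ² + n·σ₀² = 8.4681 + 4·20.9764 = 92.3737.
Posterior mean = (μ₀/σ₀² + n·x̄/σ²)/(1/σ₀² + n/σ²) = (σ²·μ₀ + σ₀²·n·x̄)/(σ² + n·σ₀²) = (8.4681·25.77 + 20.9764·106.58)/92.3737 = 2453.887649/92.3737 = 26.5648.

26.5648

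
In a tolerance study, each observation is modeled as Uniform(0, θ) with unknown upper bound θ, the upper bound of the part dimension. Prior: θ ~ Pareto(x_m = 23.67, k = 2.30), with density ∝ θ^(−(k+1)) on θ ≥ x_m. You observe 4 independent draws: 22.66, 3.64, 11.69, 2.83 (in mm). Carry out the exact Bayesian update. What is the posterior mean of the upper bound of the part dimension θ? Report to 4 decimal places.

A Pareto(scale x_m, shape k) prior on the upper bound θ of Uniform(0, θ) is conjugate: posterior is Pareto(max(x_m, max xᵢ), k + n).
Sample maximum = 22.66; prior scale x_m = 23.67 → posterior scale = max = 23.67.
Posterior shape = 2.30 + 4 = 6.30.
E[θ|data] = k·x_m/(k−1) = 6.30·23.67/5.30 = 28.1360.

28.1360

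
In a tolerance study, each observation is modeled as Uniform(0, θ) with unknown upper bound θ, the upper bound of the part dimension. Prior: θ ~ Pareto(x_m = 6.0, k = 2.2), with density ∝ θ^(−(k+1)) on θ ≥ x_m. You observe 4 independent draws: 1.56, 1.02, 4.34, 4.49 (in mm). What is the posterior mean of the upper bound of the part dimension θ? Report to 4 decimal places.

A Pareto(scale x_m, shape k) prior on the upper bound θ of Uniform(0, θ) is conjugate: posterior is Pareto(max(x_m, max xᵢ), k + n).
Sample maximum = 4.49; prior scale x_m = 6.0 → posterior scale = max = 6.00.
Posterior shape = 2.2 + 4 = 6.2.
E[θ|data] = k·x_m/(k−1) = 6.2·6.00/5.2 = 7.1538.

7.1538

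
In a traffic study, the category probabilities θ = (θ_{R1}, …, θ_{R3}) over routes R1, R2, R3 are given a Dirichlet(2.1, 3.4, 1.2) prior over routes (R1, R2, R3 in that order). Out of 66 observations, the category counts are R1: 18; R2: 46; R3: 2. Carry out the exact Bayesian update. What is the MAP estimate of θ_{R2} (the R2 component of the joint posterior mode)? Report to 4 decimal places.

The Dirichlet prior is conjugate to the Multinomial likelihood: each posterior αⱼ = prior αⱼ + observed count nⱼ.
Posterior concentration: (20.1, 49.4, 3.2), total = 72.7.
Joint mode component: (α_{R2}−1)/(Σα−K) = 48.4/69.7 = 0.6944.

0.6944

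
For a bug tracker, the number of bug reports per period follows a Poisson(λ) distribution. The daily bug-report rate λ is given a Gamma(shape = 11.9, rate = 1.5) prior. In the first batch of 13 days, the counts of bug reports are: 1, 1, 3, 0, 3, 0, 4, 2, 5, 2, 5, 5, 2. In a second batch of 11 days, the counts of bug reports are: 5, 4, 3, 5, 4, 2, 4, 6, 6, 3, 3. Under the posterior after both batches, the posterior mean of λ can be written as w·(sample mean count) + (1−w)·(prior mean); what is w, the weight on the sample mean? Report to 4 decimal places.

With a Gamma(shape α, rate β) prior, the Poisson likelihood is conjugate: the posterior is Gamma(α + ΣXᵢ, β + n).
Total number of days: n = 13 + 11 = 24.
Posterior mean = (α₀+S)/(β₀+n) = [n/(β₀+n)]·(S/n) + [β₀/(β₀+n)]·(α₀/β₀), so only n and β₀ enter the weight.
Weight on data w = n/(β₀+n) = 24/(1.5+24) = 24/25.5 = 0.9412.

0.9412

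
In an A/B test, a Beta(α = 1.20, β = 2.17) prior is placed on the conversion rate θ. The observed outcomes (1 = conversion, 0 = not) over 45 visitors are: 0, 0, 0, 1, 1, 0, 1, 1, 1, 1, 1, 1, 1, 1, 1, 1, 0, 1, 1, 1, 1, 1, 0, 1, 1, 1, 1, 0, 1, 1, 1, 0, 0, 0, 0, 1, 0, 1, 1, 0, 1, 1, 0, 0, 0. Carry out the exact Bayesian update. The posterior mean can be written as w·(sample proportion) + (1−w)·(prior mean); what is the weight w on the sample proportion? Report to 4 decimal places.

The Beta prior is conjugate to a Binomial/Bernoulli likelihood; the update adds successes to α and failures to β.
Posterior mean = (α₀+k)/(α₀+β₀+n) = [n/(α₀+β₀+n)]·(k/n) + [(α₀+β₀)/(α₀+β₀+n)]·α₀/(α₀+β₀), so only n and the prior enter the weight.
The weight on the data is w = n/(α₀+β₀+n) = 45/(1.20+2.17+45) = 45/48.37 = 0.9303.

0.9303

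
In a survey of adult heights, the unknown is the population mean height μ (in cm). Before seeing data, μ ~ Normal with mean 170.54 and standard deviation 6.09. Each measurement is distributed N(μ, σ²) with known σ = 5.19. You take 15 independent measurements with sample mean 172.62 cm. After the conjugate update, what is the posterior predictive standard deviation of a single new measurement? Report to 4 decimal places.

For Normal data with known variance σ², a Normal(μ₀, σ₀²) prior on μ is conjugate. Posterior precision = 1/σ₀² + n/σ²; posterior mean is the precision-weighted average of μ₀ and x̄.
σ₀² = 6.09² = 37.0881, σ² = 5.19² = 26.9361; σ² + n·σ₀² = 26.9361 + 15·37.0881 = 583.2576.
Posterior precision = 1/σ₀² + n/σ² = 1/37.0881 + 15/26.9361 = (σ² + n·σ₀²)/(σ₀²σ²) = 583.2576/(37.0881·26.9361); posterior variance σₙ² = σ₀²σ²/(σ² + n·σ₀²) = 37.0881·26.9361/583.2576 = 1.712809.
Predictive variance for one new observation = σₙ² + σ² = 37.0881·26.9361/583.2576 + 26.9361 = σ²·(σ₀² + 583.2576)/583.2576 = 26.9361·620.3457/583.2576 = 28.648909; SD = √(26.9361·620.3457/583.2576) = 5.3525.

5.3525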